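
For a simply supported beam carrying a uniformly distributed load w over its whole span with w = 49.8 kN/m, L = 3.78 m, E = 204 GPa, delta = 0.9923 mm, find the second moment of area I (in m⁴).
Model: a simply supported beam carrying a uniformly distributed load w over its whole span, so delta = (5·w·L^4) / (384·E·I).
Solve for I: I = (5·w·L^4) / (384·delta·E).
Convert to SI units:
  w = 49.8 kN/m = 49800 N/m
  E = 204 GPa = 2.04 × 10¹¹ Pa
  delta = 0.9923 mm = 0.0009923 m
Substitute:
  I = (5 × 49800 × 3.78^4) / (384 × 0.0009923 × (2.04 × 10¹¹))
  I = 0.000654 m⁴
Final answer: I = 0.000654 m⁴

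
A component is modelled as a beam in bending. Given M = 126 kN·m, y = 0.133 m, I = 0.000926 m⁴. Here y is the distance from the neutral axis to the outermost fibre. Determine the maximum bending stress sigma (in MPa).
Model: a beam in bending, so sigma = (M·y) / I.
Convert to SI units:
  M = 126 kN·m = 126000 N·m
Substitute:
  sigma = (126000 × 0.133) / 0.000926
  sigma = 1.81 × 10⁷ Pa
Convert: sigma = 1.81 × 10⁷ Pa = 18.1 MPa
Final answer: sigma = 18.1 MPa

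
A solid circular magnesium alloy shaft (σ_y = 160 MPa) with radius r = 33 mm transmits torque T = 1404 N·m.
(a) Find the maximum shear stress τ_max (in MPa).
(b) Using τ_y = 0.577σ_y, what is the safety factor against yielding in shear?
(a) For a solid circular shaft, τ_max = T·r/J with J = π·r^4/2, i.e. τ_max = 2·T / (π·r^3). Convert r = 33 mm = 0.033 m.
  τ_max = (2 × 1404) / (π × 0.033^3) = 2.487 × 10⁷ Pa = 24.87 MPa
(b) τ_y = 0.577 × 160 = 92.32 MPa
  SF = τ_y/τ_max = 92.32 / 24.87 = 3.712
Final answer: (a) τ_max = 24.87 MPa, (b) SF = 3.712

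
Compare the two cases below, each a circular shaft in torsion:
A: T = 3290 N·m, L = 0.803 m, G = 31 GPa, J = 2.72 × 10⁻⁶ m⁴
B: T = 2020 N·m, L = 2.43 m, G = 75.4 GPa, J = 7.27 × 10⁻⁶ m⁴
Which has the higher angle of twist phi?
Model: a circular shaft in torsion, so phi = (T·L) / (G·J) (SI units).
  A: phi = (3290 × 0.803) / ((3.1 × 10¹⁰) × (2.72 × 10⁻⁶)) = 0.03133 rad = 1.795°
  B: phi = (2020 × 2.43) / ((7.54 × 10¹⁰) × (7.27 × 10⁻⁶)) = 0.008955 rad = 0.5131°
1.795° > 0.5131°, so A is larger.
Final answer: A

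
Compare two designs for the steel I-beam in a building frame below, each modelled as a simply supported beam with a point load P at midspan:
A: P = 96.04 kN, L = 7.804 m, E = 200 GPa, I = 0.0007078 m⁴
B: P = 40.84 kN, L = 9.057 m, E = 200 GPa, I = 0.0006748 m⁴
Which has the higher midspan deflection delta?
Model: a simply supported beam with a point load P at midspan, so delta = (P·L^3) / (48·E·I) (SI units).
  A: delta = (96040 × 7.804^3) / (48 × (2 × 10¹¹) × 0.0007078) = 0.006718 m = 6.718 mm
  B: delta = (40840 × 9.057^3) / (48 × (2 × 10¹¹) × 0.0006748) = 0.004684 m = 4.684 mm
6.718 mm > 4.684 mm, so A is larger.
Final answer: A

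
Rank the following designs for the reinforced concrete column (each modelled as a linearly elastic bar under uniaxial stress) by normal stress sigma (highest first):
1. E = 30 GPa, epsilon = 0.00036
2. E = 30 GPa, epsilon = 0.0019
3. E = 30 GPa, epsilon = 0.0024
Model: a linearly elastic bar under uniaxial stress, so sigma = E·epsilon (SI units).
  Case 1: sigma = (3 × 10¹⁰) × 0.00036 = 1.08 × 10⁷ Pa = 10.8 MPa
  Case 2: sigma = (3 × 10¹⁰) × 0.0019 = 5.7 × 10⁷ Pa = 57 MPa
  Case 3: sigma = (3 × 10¹⁰) × 0.0024 = 7.2 × 10⁷ Pa = 72 MPa
Ordering: 72 MPa (case 3) > 57 MPa (case 2) > 10.8 MPa (case 1)
Final answer: 3, 2, 1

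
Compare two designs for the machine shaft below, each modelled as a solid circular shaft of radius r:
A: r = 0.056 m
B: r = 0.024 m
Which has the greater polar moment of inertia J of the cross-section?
Model: a solid circular shaft of radius r, so J = (π·r^4) / 2 (SI units).
  A: J = (π × 0.056^4) / 2 = 1.545 × 10⁻⁵ m⁴
  B: J = (π × 0.024^4) / 2 = 5.212 × 10⁻⁷ m⁴
1.545 × 10⁻⁵ m⁴ > 5.212 × 10⁻⁷ m⁴, so A is larger.
Final answer: A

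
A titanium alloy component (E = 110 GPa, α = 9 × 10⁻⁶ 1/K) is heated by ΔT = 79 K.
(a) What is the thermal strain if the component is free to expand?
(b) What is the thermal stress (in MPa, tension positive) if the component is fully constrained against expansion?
(a) Free thermal strain ε_th = α·ΔT = (9 × 10⁻⁶) × 79 = 0.000711
(b) Fully constrained, the expansion is suppressed, so σ = -E·α·ΔT. Convert E = 110 GPa = 1.1 × 10¹¹ Pa.
  σ = -(1.1 × 10¹¹) × (9 × 10⁻⁶) × 79 = -7.821 × 10⁷ Pa = -78.21 MPa (compressive)
Final answer: (a) ε_th = 0.000711, (b) σ = -78.21 MPa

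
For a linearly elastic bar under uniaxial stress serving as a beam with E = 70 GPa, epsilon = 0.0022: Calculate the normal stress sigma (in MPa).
Model: a linearly elastic bar under uniaxial stress, so sigma = E·epsilon.
Convert to SI units:
  E = 70 GPa = 7 × 10¹⁰ Pa
Substitute:
  sigma = (7 × 10¹⁰) × 0.0022
  sigma = 1.54 × 10⁸ Pa
Convert: sigma = 1.54 × 10⁸ Pa = 154 MPa
Final answer: sigma = 154 MPa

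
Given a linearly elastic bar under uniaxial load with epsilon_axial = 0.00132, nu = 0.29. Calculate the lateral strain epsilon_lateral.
Model: a linearly elastic bar under uniaxial load, so epsilon_lateral = -nu·epsilon_axial.
Substitute:
  epsilon_lateral = -(0.29 × 0.00132)
  epsilon_lateral = -0.0003828
Final answer: epsilon_lateral = -0.0003828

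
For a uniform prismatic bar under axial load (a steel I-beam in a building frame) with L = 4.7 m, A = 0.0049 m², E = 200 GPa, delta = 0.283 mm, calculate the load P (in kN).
Model: a uniform prismatic bar under axial load, so delta = (P·L) / (A·E).
Solve for P: P = (delta·A·E) / L.
Convert to SI units:
  E = 200 GPa = 2 × 10¹¹ Pa
  delta = 0.283 mm = 0.000283 m
Substitute:
  P = (0.000283 × 0.0049 × (2 × 10¹¹)) / 4.7
  P = 59010 N
Convert: P = 59010 N = 59.01 kN
Final answer: P = 59.01 kN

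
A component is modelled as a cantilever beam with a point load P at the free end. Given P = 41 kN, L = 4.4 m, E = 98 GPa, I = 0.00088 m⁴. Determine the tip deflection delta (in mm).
Model: a cantilever beam with a point load P at the free end, so delta = (P·L^3) / (3·E·I).
Convert to SI units:
  P = 41 kN = 41000 N
  E = 98 GPa = 9.8 × 10¹⁰ Pa
Substitute:
  delta = (41000 × 4.4^3) / (3 × (9.8 × 10¹⁰) × 0.00088)
  delta = 0.0135 m
Convert: delta = 0.0135 m = 13.5 mm
Final answer: delta = 13.5 mm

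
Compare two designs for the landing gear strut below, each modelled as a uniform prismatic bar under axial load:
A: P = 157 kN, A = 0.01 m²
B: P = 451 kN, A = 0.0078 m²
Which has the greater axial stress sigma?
Model: a uniform prismatic bar under axial load, so sigma = P / A (SI units).
  A: sigma = 157000 / 0.01 = 1.57 × 10⁷ Pa = 15.7 MPa
  B: sigma = 451000 / 0.0078 = 5.782 × 10⁷ Pa = 57.82 MPa
57.82 MPa > 15.7 MPa, so B is larger.
Final answer: B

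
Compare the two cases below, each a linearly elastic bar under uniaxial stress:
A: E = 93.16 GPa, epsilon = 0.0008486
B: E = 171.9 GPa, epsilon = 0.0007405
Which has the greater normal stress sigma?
Model: a linearly elastic bar under uniaxial stress, so sigma = E·epsilon (SI units).
  A: sigma = (9.316 × 10¹⁰) × 0.0008486 = 7.906 × 10⁷ Pa = 79.06 MPa
  B: sigma = (1.719 × 10¹¹) × 0.0007405 = 1.273 × 10⁸ Pa = 127.3 MPa
127.3 MPa > 79.06 MPa, so B is larger.
Final answer: B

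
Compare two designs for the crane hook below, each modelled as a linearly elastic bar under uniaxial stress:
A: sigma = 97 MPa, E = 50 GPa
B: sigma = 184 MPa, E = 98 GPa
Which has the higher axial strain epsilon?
Model: a linearly elastic bar under uniaxial stress, so epsilon = sigma / E (SI units).
  A: epsilon = (9.7 × 10⁷) / (5 × 10¹⁰) = 0.00194
  B: epsilon = (1.84 × 10⁸) / (9.8 × 10¹⁰) = 0.001878
0.00194 > 0.001878, so A is larger.
Final answer: A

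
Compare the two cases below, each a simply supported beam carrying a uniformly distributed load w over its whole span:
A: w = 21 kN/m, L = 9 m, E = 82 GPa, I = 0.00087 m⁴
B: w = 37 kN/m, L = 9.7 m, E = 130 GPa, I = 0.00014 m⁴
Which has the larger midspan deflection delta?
Model: a simply supported beam carrying a uniformly distributed load w over its whole span, so delta = (5·w·L^4) / (384·E·I) (SI units).
  A: delta = (5 × 21000 × 9^4) / (384 × (8.2 × 10¹⁰) × 0.00087) = 0.02515 m = 25.15 mm
  B: delta = (5 × 37000 × 9.7^4) / (384 × (1.3 × 10¹¹) × 0.00014) = 0.2343 m = 234.3 mm
234.3 mm > 25.15 mm, so B is larger.
Final answer: B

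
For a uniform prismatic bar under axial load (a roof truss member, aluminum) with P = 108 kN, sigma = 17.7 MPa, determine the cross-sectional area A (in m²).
Model: a uniform prismatic bar under axial load, so sigma = P / A.
Solve for A: A = P / sigma.
Convert to SI units:
  P = 108 kN = 108000 N
  sigma = 17.7 MPa = 1.77 × 10⁷ Pa
Substitute:
  A = 108000 / (1.77 × 10⁷)
  A = 0.006102 m²
Final answer: A = 0.006102 m²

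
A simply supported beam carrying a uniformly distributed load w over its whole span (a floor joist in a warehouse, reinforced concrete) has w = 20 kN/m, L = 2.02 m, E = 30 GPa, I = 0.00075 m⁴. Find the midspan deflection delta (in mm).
Model: a simply supported beam carrying a uniformly distributed load w over its whole span, so delta = (5·w·L^4) / (384·E·I).
Convert to SI units:
  w = 20 kN/m = 20000 N/m
  E = 30 GPa = 3 × 10¹⁰ Pa
Substitute:
  delta = (5 × 20000 × 2.02^4) / (384 × (3 × 10¹⁰) × 0.00075)
  delta = 0.0001927 m
Convert: delta = 0.0001927 m = 0.1927 mm
Final answer: delta = 0.1927 mm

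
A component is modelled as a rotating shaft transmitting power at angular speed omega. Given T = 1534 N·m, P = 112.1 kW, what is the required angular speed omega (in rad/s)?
Model: a rotating shaft transmitting power at angular speed omega, so P = T·omega.
Solve for omega: omega = P / T.
Convert to SI units:
  P = 112.1 kW = 112100 W
Substitute:
  omega = 112100 / 1534
  omega = 73.08 rad/s
Final answer: omega = 73.08 rad/s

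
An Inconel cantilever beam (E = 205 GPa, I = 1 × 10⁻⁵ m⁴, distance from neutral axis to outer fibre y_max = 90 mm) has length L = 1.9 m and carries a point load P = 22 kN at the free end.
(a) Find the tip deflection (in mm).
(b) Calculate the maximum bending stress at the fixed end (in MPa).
(a) Tip deflection of a cantilever with an end point load: δ = P·L^3 / (3·E·I). Convert P = 22 kN = 22000 N, E = 205 GPa = 2.05 × 10¹¹ Pa.
  δ = (22000 × 1.9^3) / (3 × (2.05 × 10¹¹) × (1 × 10⁻⁵)) = 0.02454 m = 24.54 mm
(b) Maximum bending moment at the fixed end: M = P·L = 22000 × 1.9 = 41800 N·m. Convert y_max = 90 mm = 0.09 m.
  σ = M·y_max / I = (41800 × 0.09) / (1 × 10⁻⁵) = 3.762 × 10⁸ Pa = 376.2 MPa
Final answer: (a) δ = 24.54 mm, (b) σ = 376.2 MPa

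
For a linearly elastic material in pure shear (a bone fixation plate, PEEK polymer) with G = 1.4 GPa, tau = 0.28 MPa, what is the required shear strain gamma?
Model: a linearly elastic material in pure shear, so tau = G·gamma.
Solve for gamma: gamma = tau / G.
Convert to SI units:
  G = 1.4 GPa = 1.4 × 10⁹ Pa
  tau = 0.28 MPa = 280000 Pa
Substitute:
  gamma = 280000 / (1.4 × 10⁹)
  gamma = 0.0002
Final answer: gamma = 0.0002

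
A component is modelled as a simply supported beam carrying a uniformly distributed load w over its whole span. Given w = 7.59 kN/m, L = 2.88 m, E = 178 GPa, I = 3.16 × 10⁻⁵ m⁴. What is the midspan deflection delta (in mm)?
Model: a simply supported beam carrying a uniformly distributed load w over its whole span, so delta = (5·w·L^4) / (384·E·I).
Convert to SI units:
  w = 7.59 kN/m = 7590 N/m
  E = 178 GPa = 1.78 × 10¹¹ Pa
Substitute:
  delta = (5 × 7590 × 2.88^4) / (384 × (1.78 × 10¹¹) × (3.16 × 10⁻⁵))
  delta = 0.001209 m
Convert: delta = 0.001209 m = 1.209 mm
Final answer: delta = 1.209 mm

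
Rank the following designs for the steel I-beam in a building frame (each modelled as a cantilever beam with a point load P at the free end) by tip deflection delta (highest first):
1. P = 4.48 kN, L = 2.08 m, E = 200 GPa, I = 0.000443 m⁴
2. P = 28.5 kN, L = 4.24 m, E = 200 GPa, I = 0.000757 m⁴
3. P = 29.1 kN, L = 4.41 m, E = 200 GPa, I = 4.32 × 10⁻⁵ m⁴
Model: a cantilever beam with a point load P at the free end, so delta = (P·L^3) / (3·E·I) (SI units).
  Case 1: delta = (4480 × 2.08^3) / (3 × (2 × 10¹¹) × 0.000443) = 0.0001517 m = 0.1517 mm
  Case 2: delta = (28500 × 4.24^3) / (3 × (2 × 10¹¹) × 0.000757) = 0.004783 m = 4.783 mm
  Case 3: delta = (29100 × 4.41^3) / (3 × (2 × 10¹¹) × (4.32 × 10⁻⁵)) = 0.09629 m = 96.29 mm
Ordering: 96.29 mm (case 3) > 4.783 mm (case 2) > 0.1517 mm (case 1)
Final answer: 3, 2, 1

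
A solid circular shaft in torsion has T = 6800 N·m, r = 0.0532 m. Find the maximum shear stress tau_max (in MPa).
Model: a solid circular shaft in torsion, so tau_max = (2·T) / (π·r^3).
Substitute:
  tau_max = (2 × 6800) / (π × 0.0532^3)
  tau_max = 2.875 × 10⁷ Pa
Convert: tau_max = 2.875 × 10⁷ Pa = 28.75 MPa
Final answer: tau_max = 28.75 MPa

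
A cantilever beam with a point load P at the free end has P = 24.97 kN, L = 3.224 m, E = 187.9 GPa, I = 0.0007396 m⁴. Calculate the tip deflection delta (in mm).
Model: a cantilever beam with a point load P at the free end, so delta = (P·L^3) / (3·E·I).
Convert to SI units:
  P = 24.97 kN = 24970 N
  E = 187.9 GPa = 1.879 × 10¹¹ Pa
Substitute:
  delta = (24970 × 3.224^3) / (3 × (1.879 × 10¹¹) × 0.0007396)
  delta = 0.002007 m
Convert: delta = 0.002007 m = 2.007 mm
Final answer: delta = 2.007 mm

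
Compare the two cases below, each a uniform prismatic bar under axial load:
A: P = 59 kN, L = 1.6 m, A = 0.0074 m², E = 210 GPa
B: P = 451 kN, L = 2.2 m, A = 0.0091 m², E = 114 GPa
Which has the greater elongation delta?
Model: a uniform prismatic bar under axial load, so delta = (P·L) / (A·E) (SI units).
  A: delta = (59000 × 1.6) / (0.0074 × (2.1 × 10¹¹)) = 6.075 × 10⁻⁵ m = 0.06075 mm
  B: delta = (451000 × 2.2) / (0.0091 × (1.14 × 10¹¹)) = 0.0009564 m = 0.9564 mm
0.9564 mm > 0.06075 mm, so B is larger.
Final answer: B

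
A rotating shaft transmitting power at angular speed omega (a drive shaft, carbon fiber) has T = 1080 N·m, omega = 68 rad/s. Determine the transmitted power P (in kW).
Model: a rotating shaft transmitting power at angular speed omega, so P = T·omega.
Substitute:
  P = 1080 × 68
  P = 73440 W
Convert: P = 73440 W = 73.44 kW
Final answer: P = 73.44 kW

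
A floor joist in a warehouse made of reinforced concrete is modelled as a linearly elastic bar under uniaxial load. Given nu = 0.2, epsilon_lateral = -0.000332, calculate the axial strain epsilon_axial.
Model: a linearly elastic bar under uniaxial load, so epsilon_lateral = -nu·epsilon_axial.
Solve for epsilon_axial: epsilon_axial = -epsilon_lateral / nu.
Substitute:
  epsilon_axial = -(-0.000332) / 0.2
  epsilon_axial = 0.00166
Final answer: epsilon_axial = 0.00166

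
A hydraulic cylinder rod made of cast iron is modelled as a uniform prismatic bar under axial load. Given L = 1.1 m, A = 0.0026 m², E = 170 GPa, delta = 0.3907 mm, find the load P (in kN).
Model: a uniform prismatic bar under axial load, so delta = (P·L) / (A·E).
Solve for P: P = (delta·A·E) / L.
Convert to SI units:
  E = 170 GPa = 1.7 × 10¹¹ Pa
  delta = 0.3907 mm = 0.0003907 m
Substitute:
  P = (0.0003907 × 0.0026 × (1.7 × 10¹¹)) / 1.1
  P = 157000 N
Convert: P = 157000 N = 157 kN
Final answer: P = 157 kN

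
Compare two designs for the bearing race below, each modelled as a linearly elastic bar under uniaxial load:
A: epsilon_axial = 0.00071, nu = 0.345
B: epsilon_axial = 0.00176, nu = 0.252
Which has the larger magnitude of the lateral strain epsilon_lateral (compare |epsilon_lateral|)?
Model: a linearly elastic bar under uniaxial load, so epsilon_lateral = -nu·epsilon_axial (SI units).
  A: epsilon_lateral = -(0.345 × 0.00071) = -0.0002449
  B: epsilon_lateral = -(0.252 × 0.00176) = -0.0004435
|epsilon_lateral|: A = 0.0002449, B = 0.0004435, so B is larger in magnitude.
Final answer: B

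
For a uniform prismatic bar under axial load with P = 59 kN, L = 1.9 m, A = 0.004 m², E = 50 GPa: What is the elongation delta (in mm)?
Model: a uniform prismatic bar under axial load, so delta = (P·L) / (A·E).
Convert to SI units:
  P = 59 kN = 59000 N
  E = 50 GPa = 5 × 10¹⁰ Pa
Substitute:
  delta = (59000 × 1.9) / (0.004 × (5 × 10¹⁰))
  delta = 0.0005605 m
Convert: delta = 0.0005605 m = 0.5605 mm
Final answer: delta = 0.5605 mm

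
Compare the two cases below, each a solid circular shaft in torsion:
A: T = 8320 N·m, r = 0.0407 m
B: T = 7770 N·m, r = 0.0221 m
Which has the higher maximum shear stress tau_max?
Model: a solid circular shaft in torsion, so tau_max = (2·T) / (π·r^3) (SI units).
  A: tau_max = (2 × 8320) / (π × 0.0407^3) = 7.856 × 10⁷ Pa = 78.56 MPa
  B: tau_max = (2 × 7770) / (π × 0.0221^3) = 4.583 × 10⁸ Pa = 458.3 MPa
458.3 MPa > 78.56 MPa, so B is larger.
Final answer: B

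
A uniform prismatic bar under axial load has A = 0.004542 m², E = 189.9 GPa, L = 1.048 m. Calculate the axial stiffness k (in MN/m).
Model: a uniform prismatic bar under axial load, so k = (A·E) / L.
Convert to SI units:
  E = 189.9 GPa = 1.899 × 10¹¹ Pa
Substitute:
  k = (0.004542 × (1.899 × 10¹¹)) / 1.048
  k = 8.23 × 10⁸ N/m
Convert: k = 8.23 × 10⁸ N/m = 823 MN/m
Final answer: k = 823 MN/m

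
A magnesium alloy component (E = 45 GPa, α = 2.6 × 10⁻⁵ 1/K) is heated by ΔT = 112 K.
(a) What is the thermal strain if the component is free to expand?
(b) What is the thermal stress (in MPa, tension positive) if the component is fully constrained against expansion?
(a) Free thermal strain ε_th = α·ΔT = (2.6 × 10⁻⁵) × 112 = 0.002912
(b) Fully constrained, the expansion is suppressed, so σ = -E·α·ΔT. Convert E = 45 GPa = 4.5 × 10¹⁰ Pa.
  σ = -(4.5 × 10¹⁰) × (2.6 × 10⁻⁵) × 112 = -1.31 × 10⁸ Pa = -131 MPa (compressive)
Final answer: (a) ε_th = 0.002912, (b) σ = -131 MPa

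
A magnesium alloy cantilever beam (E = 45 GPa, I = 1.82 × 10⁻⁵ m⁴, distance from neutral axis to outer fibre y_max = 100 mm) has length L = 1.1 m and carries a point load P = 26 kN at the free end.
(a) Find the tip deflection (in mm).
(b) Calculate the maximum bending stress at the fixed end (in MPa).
(a) Tip deflection of a cantilever with an end point load: δ = P·L^3 / (3·E·I). Convert P = 26 kN = 26000 N, E = 45 GPa = 4.5 × 10¹⁰ Pa.
  δ = (26000 × 1.1^3) / (3 × (4.5 × 10¹⁰) × (1.82 × 10⁻⁵)) = 0.01408 m = 14.08 mm
(b) Maximum bending moment at the fixed end: M = P·L = 26000 × 1.1 = 28600 N·m. Convert y_max = 100 mm = 0.1 m.
  σ = M·y_max / I = (28600 × 0.1) / (1.82 × 10⁻⁵) = 1.571 × 10⁸ Pa = 157.1 MPa
Final answer: (a) δ = 14.08 mm, (b) σ = 157.1 MPa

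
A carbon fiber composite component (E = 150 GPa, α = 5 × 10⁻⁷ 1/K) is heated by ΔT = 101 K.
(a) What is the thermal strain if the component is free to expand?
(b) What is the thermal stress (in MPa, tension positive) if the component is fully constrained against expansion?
(a) Free thermal strain ε_th = α·ΔT = (5 × 10⁻⁷) × 101 = 5.05 × 10⁻⁵
(b) Fully constrained, the expansion is suppressed, so σ = -E·α·ΔT. Convert E = 150 GPa = 1.5 × 10¹¹ Pa.
  σ = -(1.5 × 10¹¹) × (5 × 10⁻⁷) × 101 = -7.575 × 10⁶ Pa = -7.575 MPa (compressive)
Final answer: (a) ε_th = 5.05 × 10⁻⁵, (b) σ = -7.575 MPa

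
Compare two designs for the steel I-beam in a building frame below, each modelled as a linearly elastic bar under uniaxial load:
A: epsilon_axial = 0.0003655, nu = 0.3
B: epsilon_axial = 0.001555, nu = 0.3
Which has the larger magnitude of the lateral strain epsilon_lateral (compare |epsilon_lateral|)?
Model: a linearly elastic bar under uniaxial load, so epsilon_lateral = -nu·epsilon_axial (SI units).
  A: epsilon_lateral = -(0.3 × 0.0003655) = -0.0001096
  B: epsilon_lateral = -(0.3 × 0.001555) = -0.0004665
|epsilon_lateral|: A = 0.0001096, B = 0.0004665, so B is larger in magnitude.
Final answer: B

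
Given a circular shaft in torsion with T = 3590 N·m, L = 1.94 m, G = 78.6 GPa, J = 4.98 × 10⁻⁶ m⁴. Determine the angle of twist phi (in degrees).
Model: a circular shaft in torsion, so phi = (T·L) / (G·J).
Convert to SI units:
  G = 78.6 GPa = 7.86 × 10¹⁰ Pa
Substitute:
  phi = (3590 × 1.94) / ((7.86 × 10¹⁰) × (4.98 × 10⁻⁶))
  phi = 0.01779 rad
Convert to degrees: phi = 0.01779 × 180/π = 1.019°
Final answer: phi = 1.019°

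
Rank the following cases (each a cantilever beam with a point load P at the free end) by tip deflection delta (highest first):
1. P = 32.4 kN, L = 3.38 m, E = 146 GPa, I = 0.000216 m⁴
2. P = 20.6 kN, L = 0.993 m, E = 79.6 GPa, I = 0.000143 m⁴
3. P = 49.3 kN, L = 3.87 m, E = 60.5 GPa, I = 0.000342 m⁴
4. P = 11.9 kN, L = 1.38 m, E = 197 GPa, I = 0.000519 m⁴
Model: a cantilever beam with a point load P at the free end, so delta = (P·L^3) / (3·E·I) (SI units).
  Case 1: delta = (32400 × 3.38^3) / (3 × (1.46 × 10¹¹) × 0.000216) = 0.01322 m = 13.22 mm
  Case 2: delta = (20600 × 0.993^3) / (3 × (7.96 × 10¹⁰) × 0.000143) = 0.0005907 m = 0.5907 mm
  Case 3: delta = (49300 × 3.87^3) / (3 × (6.05 × 10¹⁰) × 0.000342) = 0.04603 m = 46.03 mm
  Case 4: delta = (11900 × 1.38^3) / (3 × (1.97 × 10¹¹) × 0.000519) = 0.000102 m = 0.102 mm
Ordering: 46.03 mm (case 3) > 13.22 mm (case 1) > 0.5907 mm (case 2) > 0.102 mm (case 4)
Final answer: 3, 1, 2, 4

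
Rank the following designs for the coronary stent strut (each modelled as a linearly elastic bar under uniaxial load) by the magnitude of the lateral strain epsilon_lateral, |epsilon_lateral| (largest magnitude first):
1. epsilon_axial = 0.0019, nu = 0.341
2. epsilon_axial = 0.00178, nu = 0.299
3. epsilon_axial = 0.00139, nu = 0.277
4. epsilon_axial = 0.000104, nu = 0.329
Model: a linearly elastic bar under uniaxial load, so epsilon_lateral = -nu·epsilon_axial (SI units).
  Case 1: epsilon_lateral = -(0.341 × 0.0019) = -0.0006479
  Case 2: epsilon_lateral = -(0.299 × 0.00178) = -0.0005322
  Case 3: epsilon_lateral = -(0.277 × 0.00139) = -0.000385
  Case 4: epsilon_lateral = -(0.329 × 0.000104) = -3.422 × 10⁻⁵
Ordering by |epsilon_lateral|: 0.0006479 (case 1) > 0.0005322 (case 2) > 0.000385 (case 3) > 3.422 × 10⁻⁵ (case 4)
Final answer: 1, 2, 3, 4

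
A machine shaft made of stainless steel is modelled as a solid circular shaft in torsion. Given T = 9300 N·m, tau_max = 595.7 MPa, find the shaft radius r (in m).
Model: a solid circular shaft in torsion, so tau_max = (2·T) / (π·r^3).
Solve for r: r = ((2·T) / (π·tau_max))^(1/3).
Convert to SI units:
  tau_max = 595.7 MPa = 5.957 × 10⁸ Pa
Substitute:
  r = ((2 × 9300) / (π × (5.957 × 10⁸)))^(1/3)
  r = 0.0215 m
Final answer: r = 0.0215 m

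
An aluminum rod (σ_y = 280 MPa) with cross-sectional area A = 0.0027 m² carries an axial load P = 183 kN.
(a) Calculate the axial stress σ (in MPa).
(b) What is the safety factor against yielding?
(a) Axial stress σ = P/A. Convert P = 183 kN = 183000 N.
  σ = 183000 / 0.0027 = 6.778 × 10⁷ Pa = 67.78 MPa
(b) Safety factor SF = σ_y/σ = 280 / 67.78 = 4.131
Final answer: (a) σ = 67.78 MPa, (b) SF = 4.131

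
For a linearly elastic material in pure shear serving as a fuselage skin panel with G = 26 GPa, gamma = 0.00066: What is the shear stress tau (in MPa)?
Model: a linearly elastic material in pure shear, so tau = G·gamma.
Convert to SI units:
  G = 26 GPa = 2.6 × 10¹⁰ Pa
Substitute:
  tau = (2.6 × 10¹⁰) × 0.00066
  tau = 1.716 × 10⁷ Pa
Convert: tau = 1.716 × 10⁷ Pa = 17.16 MPa
Final answer: tau = 17.16 MPa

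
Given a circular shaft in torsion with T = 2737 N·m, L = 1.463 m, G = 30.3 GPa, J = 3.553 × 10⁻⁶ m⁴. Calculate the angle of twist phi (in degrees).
Model: a circular shaft in torsion, so phi = (T·L) / (G·J).
Convert to SI units:
  G = 30.3 GPa = 3.03 × 10¹⁰ Pa
Substitute:
  phi = (2737 × 1.463) / ((3.03 × 10¹⁰) × (3.553 × 10⁻⁶))
  phi = 0.03719 rad
Convert to degrees: phi = 0.03719 × 180/π = 2.131°
Final answer: phi = 2.131°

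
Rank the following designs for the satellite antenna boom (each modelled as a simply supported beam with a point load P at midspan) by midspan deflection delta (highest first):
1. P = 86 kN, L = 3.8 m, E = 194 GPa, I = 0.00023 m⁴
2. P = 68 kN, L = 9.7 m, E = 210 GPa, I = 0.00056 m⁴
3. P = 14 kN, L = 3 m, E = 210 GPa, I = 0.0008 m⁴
Model: a simply supported beam with a point load P at midspan, so delta = (P·L^3) / (48·E·I) (SI units).
  Case 1: delta = (86000 × 3.8^3) / (48 × (1.94 × 10¹¹) × 0.00023) = 0.002203 m = 2.203 mm
  Case 2: delta = (68000 × 9.7^3) / (48 × (2.1 × 10¹¹) × 0.00056) = 0.01099 m = 10.99 mm
  Case 3: delta = (14000 × 3^3) / (48 × (2.1 × 10¹¹) × 0.0008) = 4.687 × 10⁻⁵ m = 0.04687 mm
Ordering: 10.99 mm (case 2) > 2.203 mm (case 1) > 0.04687 mm (case 3)
Final answer: 2, 1, 3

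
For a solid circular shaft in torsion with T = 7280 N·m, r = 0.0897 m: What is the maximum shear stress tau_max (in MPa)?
Model: a solid circular shaft in torsion, so tau_max = (2·T) / (π·r^3).
Substitute:
  tau_max = (2 × 7280) / (π × 0.0897^3)
  tau_max = 6.421 × 10⁶ Pa
Convert: tau_max = 6.421 × 10⁶ Pa = 6.421 MPa
Final answer: tau_max = 6.421 MPa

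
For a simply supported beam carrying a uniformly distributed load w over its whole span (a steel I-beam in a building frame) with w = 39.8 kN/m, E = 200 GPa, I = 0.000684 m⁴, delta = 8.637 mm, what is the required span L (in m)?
Model: a simply supported beam carrying a uniformly distributed load w over its whole span, so delta = (5·w·L^4) / (384·E·I).
Solve for L: L = ((384·delta·E·I) / (5·w))^(1/4).
Convert to SI units:
  w = 39.8 kN/m = 39800 N/m
  E = 200 GPa = 2 × 10¹¹ Pa
  delta = 8.637 mm = 0.008637 m
Substitute:
  L = ((384 × 0.008637 × (2 × 10¹¹) × 0.000684) / (5 × 39800))^(1/4)
  L = 6.91 m
Final answer: L = 6.91 m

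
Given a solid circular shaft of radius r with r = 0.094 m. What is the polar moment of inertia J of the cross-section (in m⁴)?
Model: a solid circular shaft of radius r, so J = (π·r^4) / 2.
Substitute:
  J = (π × 0.094^4) / 2
  J = 0.0001226 m⁴
Final answer: J = 0.0001226 m⁴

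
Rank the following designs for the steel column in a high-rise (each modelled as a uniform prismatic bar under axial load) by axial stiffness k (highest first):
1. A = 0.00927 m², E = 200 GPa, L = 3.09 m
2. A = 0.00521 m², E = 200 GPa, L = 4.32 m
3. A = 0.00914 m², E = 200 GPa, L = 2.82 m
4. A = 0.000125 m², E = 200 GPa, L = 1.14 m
Model: a uniform prismatic bar under axial load, so k = (A·E) / L (SI units).
  Case 1: k = (0.00927 × (2 × 10¹¹)) / 3.09 = 6 × 10⁸ N/m = 600 MN/m
  Case 2: k = (0.00521 × (2 × 10¹¹)) / 4.32 = 2.412 × 10⁸ N/m = 241.2 MN/m
  Case 3: k = (0.00914 × (2 × 10¹¹)) / 2.82 = 6.482 × 10⁸ N/m = 648.2 MN/m
  Case 4: k = (0.000125 × (2 × 10¹¹)) / 1.14 = 2.193 × 10⁷ N/m = 21.93 MN/m
Ordering: 648.2 MN/m (case 3) > 600 MN/m (case 1) > 241.2 MN/m (case 2) > 21.93 MN/m (case 4)
Final answer: 3, 1, 2, 4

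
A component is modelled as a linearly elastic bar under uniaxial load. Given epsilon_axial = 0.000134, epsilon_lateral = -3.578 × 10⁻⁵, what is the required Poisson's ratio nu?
Model: a linearly elastic bar under uniaxial load, so epsilon_lateral = -nu·epsilon_axial.
Solve for nu: nu = -epsilon_lateral / epsilon_axial.
Substitute:
  nu = -(-3.578 × 10⁻⁵) / 0.000134
  nu = 0.267
Final answer: nu = 0.267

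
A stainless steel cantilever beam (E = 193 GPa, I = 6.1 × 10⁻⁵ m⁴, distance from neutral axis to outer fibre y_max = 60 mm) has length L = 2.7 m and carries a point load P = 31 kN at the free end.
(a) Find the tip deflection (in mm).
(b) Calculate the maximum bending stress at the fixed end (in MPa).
(a) Tip deflection of a cantilever with an end point load: δ = P·L^3 / (3·E·I). Convert P = 31 kN = 31000 N, E = 193 GPa = 1.93 × 10¹¹ Pa.
  δ = (31000 × 2.7^3) / (3 × (1.93 × 10¹¹) × (6.1 × 10⁻⁵)) = 0.01728 m = 17.28 mm
(b) Maximum bending moment at the fixed end: M = P·L = 31000 × 2.7 = 83700 N·m. Convert y_max = 60 mm = 0.06 m.
  σ = M·y_max / I = (83700 × 0.06) / (6.1 × 10⁻⁵) = 8.233 × 10⁷ Pa = 82.33 MPa
Final answer: (a) δ = 17.28 mm, (b) σ = 82.33 MPa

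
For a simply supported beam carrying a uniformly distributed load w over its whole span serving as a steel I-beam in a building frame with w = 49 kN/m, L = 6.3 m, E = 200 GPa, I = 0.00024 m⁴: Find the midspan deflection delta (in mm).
Model: a simply supported beam carrying a uniformly distributed load w over its whole span, so delta = (5·w·L^4) / (384·E·I).
Convert to SI units:
  w = 49 kN/m = 49000 N/m
  E = 200 GPa = 2 × 10¹¹ Pa
Substitute:
  delta = (5 × 49000 × 6.3^4) / (384 × (2 × 10¹¹) × 0.00024)
  delta = 0.02094 m
Convert: delta = 0.02094 m = 20.94 mm
Final answer: delta = 20.94 mm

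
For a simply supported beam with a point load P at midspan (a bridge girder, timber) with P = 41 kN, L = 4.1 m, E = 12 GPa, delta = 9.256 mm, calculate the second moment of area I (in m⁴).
Model: a simply supported beam with a point load P at midspan, so delta = (P·L^3) / (48·E·I).
Solve for I: I = (P·L^3) / (48·delta·E).
Convert to SI units:
  P = 41 kN = 41000 N
  E = 12 GPa = 1.2 × 10¹⁰ Pa
  delta = 9.256 mm = 0.009256 m
Substitute:
  I = (41000 × 4.1^3) / (48 × 0.009256 × (1.2 × 10¹⁰))
  I = 0.00053 m⁴
Final answer: I = 0.00053 m⁴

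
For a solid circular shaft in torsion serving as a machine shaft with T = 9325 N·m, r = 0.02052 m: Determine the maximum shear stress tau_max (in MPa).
Model: a solid circular shaft in torsion, so tau_max = (2·T) / (π·r^3).
Substitute:
  tau_max = (2 × 9325) / (π × 0.02052^3)
  tau_max = 6.871 × 10⁸ Pa
Convert: tau_max = 6.871 × 10⁸ Pa = 687.1 MPa
Final answer: tau_max = 687.1 MPa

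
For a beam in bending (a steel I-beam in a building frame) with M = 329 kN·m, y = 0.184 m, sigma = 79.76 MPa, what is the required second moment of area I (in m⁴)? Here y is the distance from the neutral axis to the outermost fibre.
Model: a beam in bending, so sigma = (M·y) / I.
Solve for I: I = (M·y) / sigma.
Convert to SI units:
  M = 329 kN·m = 329000 N·m
  sigma = 79.76 MPa = 7.976 × 10⁷ Pa
Substitute:
  I = (329000 × 0.184) / (7.976 × 10⁷)
  I = 0.000759 m⁴
Final answer: I = 0.000759 m⁴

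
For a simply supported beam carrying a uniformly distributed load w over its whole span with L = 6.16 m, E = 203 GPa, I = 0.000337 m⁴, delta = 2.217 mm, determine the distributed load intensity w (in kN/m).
Model: a simply supported beam carrying a uniformly distributed load w over its whole span, so delta = (5·w·L^4) / (384·E·I).
Solve for w: w = (384·delta·E·I) / (5·L^4).
Convert to SI units:
  E = 203 GPa = 2.03 × 10¹¹ Pa
  delta = 2.217 mm = 0.002217 m
Substitute:
  w = (384 × 0.002217 × (2.03 × 10¹¹) × 0.000337) / (5 × 6.16^4)
  w = 8090 N/m
Convert: w = 8090 N/m = 8.09 kN/m
Final answer: w = 8.09 kN/m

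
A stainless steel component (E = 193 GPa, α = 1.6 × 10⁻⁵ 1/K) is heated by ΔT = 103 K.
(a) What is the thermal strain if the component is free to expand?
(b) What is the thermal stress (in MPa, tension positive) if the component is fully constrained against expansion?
(a) Free thermal strain ε_th = α·ΔT = (1.6 × 10⁻⁵) × 103 = 0.001648
(b) Fully constrained, the expansion is suppressed, so σ = -E·α·ΔT. Convert E = 193 GPa = 1.93 × 10¹¹ Pa.
  σ = -(1.93 × 10¹¹) × (1.6 × 10⁻⁵) × 103 = -3.181 × 10⁸ Pa = -318.1 MPa (compressive)
Final answer: (a) ε_th = 0.001648, (b) σ = -318.1 MPa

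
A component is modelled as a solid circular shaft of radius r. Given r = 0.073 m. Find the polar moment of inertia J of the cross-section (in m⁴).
Model: a solid circular shaft of radius r, so J = (π·r^4) / 2.
Substitute:
  J = (π × 0.073^4) / 2
  J = 4.461 × 10⁻⁵ m⁴
Final answer: J = 4.461 × 10⁻⁵ m⁴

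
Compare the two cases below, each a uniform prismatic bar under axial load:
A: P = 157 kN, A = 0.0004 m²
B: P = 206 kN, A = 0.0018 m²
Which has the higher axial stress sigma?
Model: a uniform prismatic bar under axial load, so sigma = P / A (SI units).
  A: sigma = 157000 / 0.0004 = 3.925 × 10⁸ Pa = 392.5 MPa
  B: sigma = 206000 / 0.0018 = 1.144 × 10⁸ Pa = 114.4 MPa
392.5 MPa > 114.4 MPa, so A is larger.
Final answer: A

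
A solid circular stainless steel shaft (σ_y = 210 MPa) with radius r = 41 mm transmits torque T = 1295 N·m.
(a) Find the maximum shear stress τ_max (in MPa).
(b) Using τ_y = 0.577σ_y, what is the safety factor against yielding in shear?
(a) For a solid circular shaft, τ_max = T·r/J with J = π·r^4/2, i.e. τ_max = 2·T / (π·r^3). Convert r = 41 mm = 0.041 m.
  τ_max = (2 × 1295) / (π × 0.041^3) = 1.196 × 10⁷ Pa = 11.96 MPa
(b) τ_y = 0.577 × 210 = 121.17 MPa
  SF = τ_y/τ_max = 121.17 / 11.96 = 10.13
Final answer: (a) τ_max = 11.96 MPa, (b) SF = 10.13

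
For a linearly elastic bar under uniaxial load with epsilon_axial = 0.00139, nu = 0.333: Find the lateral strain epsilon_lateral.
Model: a linearly elastic bar under uniaxial load, so epsilon_lateral = -nu·epsilon_axial.
Substitute:
  epsilon_lateral = -(0.333 × 0.00139)
  epsilon_lateral = -0.0004629
Final answer: epsilon_lateral = -0.0004629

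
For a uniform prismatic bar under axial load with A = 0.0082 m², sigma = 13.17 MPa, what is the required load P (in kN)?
Model: a uniform prismatic bar under axial load, so sigma = P / A.
Solve for P: P = sigma·A.
Convert to SI units:
  sigma = 13.17 MPa = 1.317 × 10⁷ Pa
Substitute:
  P = (1.317 × 10⁷) × 0.0082
  P = 108000 N
Convert: P = 108000 N = 108 kN
Final answer: P = 108 kN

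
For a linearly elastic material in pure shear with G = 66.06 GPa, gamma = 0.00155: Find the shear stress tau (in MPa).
Model: a linearly elastic material in pure shear, so tau = G·gamma.
Convert to SI units:
  G = 66.06 GPa = 6.606 × 10¹⁰ Pa
Substitute:
  tau = (6.606 × 10¹⁰) × 0.00155
  tau = 1.024 × 10⁸ Pa
Convert: tau = 1.024 × 10⁸ Pa = 102.4 MPa
Final answer: tau = 102.4 MPa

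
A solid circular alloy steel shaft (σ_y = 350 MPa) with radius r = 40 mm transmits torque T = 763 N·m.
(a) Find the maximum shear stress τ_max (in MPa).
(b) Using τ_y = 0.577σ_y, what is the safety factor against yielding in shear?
(a) For a solid circular shaft, τ_max = T·r/J with J = π·r^4/2, i.e. τ_max = 2·T / (π·r^3). Convert r = 40 mm = 0.04 m.
  τ_max = (2 × 763) / (π × 0.04^3) = 7.59 × 10⁶ Pa = 7.59 MPa
(b) τ_y = 0.577 × 350 = 201.95 MPa
  SF = τ_y/τ_max = 201.95 / 7.59 = 26.61
Final answer: (a) τ_max = 7.59 MPa, (b) SF = 26.61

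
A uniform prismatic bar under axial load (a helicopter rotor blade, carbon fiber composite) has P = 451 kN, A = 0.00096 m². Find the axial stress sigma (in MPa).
Model: a uniform prismatic bar under axial load, so sigma = P / A.
Convert to SI units:
  P = 451 kN = 451000 N
Substitute:
  sigma = 451000 / 0.00096
  sigma = 4.698 × 10⁸ Pa
Convert: sigma = 4.698 × 10⁸ Pa = 469.8 MPa
Final answer: sigma = 469.8 MPa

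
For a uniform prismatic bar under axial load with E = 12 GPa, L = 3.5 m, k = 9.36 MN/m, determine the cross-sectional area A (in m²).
Model: a uniform prismatic bar under axial load, so k = (A·E) / L.
Solve for A: A = (k·L) / E.
Convert to SI units:
  E = 12 GPa = 1.2 × 10¹⁰ Pa
  k = 9.36 MN/m = 9.36 × 10⁶ N/m
Substitute:
  A = ((9.36 × 10⁶) × 3.5) / (1.2 × 10¹⁰)
  A = 0.00273 m²
Final answer: A = 0.00273 m²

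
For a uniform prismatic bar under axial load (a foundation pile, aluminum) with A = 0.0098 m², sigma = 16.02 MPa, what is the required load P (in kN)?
Model: a uniform prismatic bar under axial load, so sigma = P / A.
Solve for P: P = sigma·A.
Convert to SI units:
  sigma = 16.02 MPa = 1.602 × 10⁷ Pa
Substitute:
  P = (1.602 × 10⁷) × 0.0098
  P = 157000 N
Convert: P = 157000 N = 157 kN
Final answer: P = 157 kN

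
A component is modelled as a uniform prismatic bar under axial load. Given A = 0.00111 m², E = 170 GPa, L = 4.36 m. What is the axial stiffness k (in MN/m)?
Model: a uniform prismatic bar under axial load, so k = (A·E) / L.
Convert to SI units:
  E = 170 GPa = 1.7 × 10¹¹ Pa
Substitute:
  k = (0.00111 × (1.7 × 10¹¹)) / 4.36
  k = 4.328 × 10⁷ N/m
Convert: k = 4.328 × 10⁷ N/m = 43.28 MN/m
Final answer: k = 43.28 MN/m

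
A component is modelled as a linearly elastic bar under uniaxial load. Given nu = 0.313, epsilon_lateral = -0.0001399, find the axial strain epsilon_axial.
Model: a linearly elastic bar under uniaxial load, so epsilon_lateral = -nu·epsilon_axial.
Solve for epsilon_axial: epsilon_axial = -epsilon_lateral / nu.
Substitute:
  epsilon_axial = -(-0.0001399) / 0.313
  epsilon_axial = 0.000447
Final answer: epsilon_axial = 0.000447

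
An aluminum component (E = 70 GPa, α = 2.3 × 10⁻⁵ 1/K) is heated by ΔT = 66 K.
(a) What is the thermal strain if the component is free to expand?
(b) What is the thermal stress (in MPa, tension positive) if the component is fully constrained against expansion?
(a) Free thermal strain ε_th = α·ΔT = (2.3 × 10⁻⁵) × 66 = 0.001518
(b) Fully constrained, the expansion is suppressed, so σ = -E·α·ΔT. Convert E = 70 GPa = 7 × 10¹⁰ Pa.
  σ = -(7 × 10¹⁰) × (2.3 × 10⁻⁵) × 66 = -1.063 × 10⁸ Pa = -106.3 MPa (compressive)
Final answer: (a) ε_th = 0.001518, (b) σ = -106.3 MPa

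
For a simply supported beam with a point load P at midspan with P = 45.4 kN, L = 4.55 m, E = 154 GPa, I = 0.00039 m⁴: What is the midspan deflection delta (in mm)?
Model: a simply supported beam with a point load P at midspan, so delta = (P·L^3) / (48·E·I).
Convert to SI units:
  P = 45.4 kN = 45400 N
  E = 154 GPa = 1.54 × 10¹¹ Pa
Substitute:
  delta = (45400 × 4.55^3) / (48 × (1.54 × 10¹¹) × 0.00039)
  delta = 0.001483 m
Convert: delta = 0.001483 m = 1.483 mm
Final answer: delta = 1.483 mm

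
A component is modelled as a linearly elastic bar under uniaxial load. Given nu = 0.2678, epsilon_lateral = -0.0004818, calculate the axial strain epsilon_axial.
Model: a linearly elastic bar under uniaxial load, so epsilon_lateral = -nu·epsilon_axial.
Solve for epsilon_axial: epsilon_axial = -epsilon_lateral / nu.
Substitute:
  epsilon_axial = -(-0.0004818) / 0.2678
  epsilon_axial = 0.001799
Final answer: epsilon_axial = 0.001799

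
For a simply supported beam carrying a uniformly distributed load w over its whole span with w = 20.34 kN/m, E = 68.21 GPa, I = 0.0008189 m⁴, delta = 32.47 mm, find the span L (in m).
Model: a simply supported beam carrying a uniformly distributed load w over its whole span, so delta = (5·w·L^4) / (384·E·I).
Solve for L: L = ((384·delta·E·I) / (5·w))^(1/4).
Convert to SI units:
  w = 20.34 kN/m = 20340 N/m
  E = 68.21 GPa = 6.821 × 10¹⁰ Pa
  delta = 32.47 mm = 0.03247 m
Substitute:
  L = ((384 × 0.03247 × (6.821 × 10¹⁰) × 0.0008189) / (5 × 20340))^(1/4)
  L = 9.097 m
Final answer: L = 9.097 m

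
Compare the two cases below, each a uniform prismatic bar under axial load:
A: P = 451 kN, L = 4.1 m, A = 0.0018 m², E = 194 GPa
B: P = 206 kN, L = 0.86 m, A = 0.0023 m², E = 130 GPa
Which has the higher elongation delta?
Model: a uniform prismatic bar under axial load, so delta = (P·L) / (A·E) (SI units).
  A: delta = (451000 × 4.1) / (0.0018 × (1.94 × 10¹¹)) = 0.005295 m = 5.295 mm
  B: delta = (206000 × 0.86) / (0.0023 × (1.3 × 10¹¹)) = 0.0005925 m = 0.5925 mm
5.295 mm > 0.5925 mm, so A is larger.
Final answer: A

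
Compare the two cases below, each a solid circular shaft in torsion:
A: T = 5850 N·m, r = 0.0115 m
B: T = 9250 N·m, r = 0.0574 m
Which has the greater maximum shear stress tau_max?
Model: a solid circular shaft in torsion, so tau_max = (2·T) / (π·r^3) (SI units).
  A: tau_max = (2 × 5850) / (π × 0.0115^3) = 2.449 × 10⁹ Pa = 2449 MPa
  B: tau_max = (2 × 9250) / (π × 0.0574^3) = 3.114 × 10⁷ Pa = 31.14 MPa
2449 MPa > 31.14 MPa, so A is larger.
Final answer: A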